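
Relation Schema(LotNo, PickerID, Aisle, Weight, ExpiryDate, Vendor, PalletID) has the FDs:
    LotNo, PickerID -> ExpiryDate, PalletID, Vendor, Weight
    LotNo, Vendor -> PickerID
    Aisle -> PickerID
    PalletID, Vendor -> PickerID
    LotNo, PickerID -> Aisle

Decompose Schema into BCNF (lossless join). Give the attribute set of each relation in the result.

{Aisle, ExpiryDate, LotNo, PalletID, Vendor, Weight}; {Aisle, PickerID}

Candidate keys of the original relation: {Aisle, LotNo}, {LotNo, PickerID}, {LotNo, Vendor}.
{Aisle, ExpiryDate, LotNo, PalletID, PickerID, Vendor, Weight}: {Aisle} determines {Aisle, PickerID} here but is not a superkey — split on Aisle -> PickerID, giving {Aisle, PickerID} and {Aisle, ExpiryDate, LotNo, PalletID, Vendor, Weight}.
{Aisle, PickerID} has no BCNF violation.
{Aisle, ExpiryDate, LotNo, PalletID, Vendor, Weight} has no BCNF violation.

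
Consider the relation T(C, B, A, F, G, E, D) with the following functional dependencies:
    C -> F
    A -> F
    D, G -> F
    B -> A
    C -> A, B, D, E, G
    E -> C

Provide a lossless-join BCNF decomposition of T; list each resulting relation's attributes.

Candidate keys of the original relation: {C}, {E}.
{A, B, C, D, E, F, G}: {A} determines {A, F} here but is not a superkey — split on A -> F, giving {A, F} and {A, B, C, D, E, G}.
{A, F} has no BCNF violation.
{A, B, C, D, E, G}: {B} determines {A, B} here but is not a superkey — split on B -> A, giving {A, B} and {B, C, D, E, G}.
{A, B} has no BCNF violation.
{B, C, D, E, G} has no BCNF violation.

{A, B}; {A, F}; {B, C, D, E, G}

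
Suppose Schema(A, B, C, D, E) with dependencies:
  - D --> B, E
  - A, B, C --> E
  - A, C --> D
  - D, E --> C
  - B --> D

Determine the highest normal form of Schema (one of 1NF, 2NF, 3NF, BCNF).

Candidate keys: {A, B}, {A, C}, {A, D}. Prime attributes: {A, B, C, D}.
For D --> B, E we have {D}⁺ = {B, C, D, E}; {D} is not a superkey, so BCNF fails.
Because {E} is non-prime and the left side of D --> B, E is not a superkey, the relation is not in 3NF.
Since {B} ⊂ {A, B} and {B}⁺ ⊇ {E} with {E} non-prime, there is a partial dependency; 2NF fails.

1NF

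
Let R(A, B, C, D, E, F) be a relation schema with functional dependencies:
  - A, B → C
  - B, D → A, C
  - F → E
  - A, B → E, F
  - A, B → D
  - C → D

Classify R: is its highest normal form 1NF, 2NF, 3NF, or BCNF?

Candidate keys: {A, B}, {B, C}, {B, D}. Prime attributes: {A, B, C, D}.
For F → E we have {F}⁺ = {E, F}; {F} is not a superkey, so BCNF fails.
F → E has non-prime {E} on the right and a non-superkey on the left, so 3NF fails.
Checking every proper subset of each key, none determines a non-prime attribute — 2NF is satisfied.

2NF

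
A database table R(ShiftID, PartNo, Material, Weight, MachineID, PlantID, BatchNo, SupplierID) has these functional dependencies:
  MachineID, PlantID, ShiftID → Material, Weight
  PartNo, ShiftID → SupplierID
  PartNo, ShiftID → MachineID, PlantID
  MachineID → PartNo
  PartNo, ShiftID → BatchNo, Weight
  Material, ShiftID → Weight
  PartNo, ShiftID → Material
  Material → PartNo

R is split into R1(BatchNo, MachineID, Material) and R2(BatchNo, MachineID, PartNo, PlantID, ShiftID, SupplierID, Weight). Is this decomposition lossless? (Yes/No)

Common attributes: {BatchNo, MachineID}; their closure is {BatchNo, MachineID, PartNo}.
Neither R1 nor R2 is contained in that closure, so the decomposition is lossy.

No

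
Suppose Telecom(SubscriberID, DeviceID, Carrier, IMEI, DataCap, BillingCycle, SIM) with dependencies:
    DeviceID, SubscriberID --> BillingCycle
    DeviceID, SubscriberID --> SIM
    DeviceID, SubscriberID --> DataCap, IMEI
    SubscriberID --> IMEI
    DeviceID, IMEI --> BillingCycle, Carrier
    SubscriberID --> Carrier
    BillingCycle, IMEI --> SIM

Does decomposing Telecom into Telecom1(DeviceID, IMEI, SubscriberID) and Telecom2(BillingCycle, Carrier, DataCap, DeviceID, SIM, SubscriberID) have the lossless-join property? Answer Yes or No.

Yes

Common attributes: {DeviceID, SubscriberID}; their closure is {BillingCycle, Carrier, DataCap, DeviceID, IMEI, SIM, SubscriberID}.
This includes all of Telecom1, so the common attributes are a superkey of Telecom1 — the join is lossless.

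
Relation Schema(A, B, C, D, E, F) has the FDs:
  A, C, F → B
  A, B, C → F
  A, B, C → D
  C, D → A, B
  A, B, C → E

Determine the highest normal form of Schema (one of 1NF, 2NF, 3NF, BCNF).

BCNF

Candidate keys: {A, B, C}, {A, C, F}, {C, D}. Prime attributes: {A, B, C, D, F}.
The left-hand side of every FD is a superkey, so BCNF is satisfied.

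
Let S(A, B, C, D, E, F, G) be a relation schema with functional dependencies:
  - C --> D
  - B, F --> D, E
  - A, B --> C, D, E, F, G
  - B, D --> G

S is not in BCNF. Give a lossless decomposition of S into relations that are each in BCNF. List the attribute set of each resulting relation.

{A, B, C, F}; {B, E, F, G}; {C, D}

Candidate key of the original relation: {A, B}.
Within {A, B, C, D, E, F, G}: {C}⁺ ∩ {A, B, C, D, E, F, G} = {C, D}, not the whole set, so C --> D violates BCNF; decompose into {C, D} and {A, B, C, E, F, G}.
{C, D} is in BCNF.
Within {A, B, C, E, F, G}: {B, F}⁺ ∩ {A, B, C, E, F, G} = {B, E, F, G}, not the whole set, so B, F --> E, G violates BCNF; decompose into {B, E, F, G} and {A, B, C, F}.
{B, E, F, G} is in BCNF.
{A, B, C, F} is in BCNF.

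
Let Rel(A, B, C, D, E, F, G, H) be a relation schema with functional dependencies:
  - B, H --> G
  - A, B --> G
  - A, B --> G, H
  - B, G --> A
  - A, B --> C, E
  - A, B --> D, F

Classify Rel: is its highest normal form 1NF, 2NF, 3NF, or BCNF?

Candidate keys: {A, B}, {B, G}, {B, H}. Prime attributes: {A, B, G, H}.
Each dependency's left side is a superkey — BCNF holds.

BCNF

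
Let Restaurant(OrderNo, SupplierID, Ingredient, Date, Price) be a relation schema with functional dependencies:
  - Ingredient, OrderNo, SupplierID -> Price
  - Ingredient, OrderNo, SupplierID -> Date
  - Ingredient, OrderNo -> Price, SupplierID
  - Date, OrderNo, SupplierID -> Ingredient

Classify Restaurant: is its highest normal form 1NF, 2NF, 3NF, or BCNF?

BCNF

Candidate keys: {Date, OrderNo, SupplierID}, {Ingredient, OrderNo}. Prime attributes: {Date, Ingredient, OrderNo, SupplierID}.
Each dependency's left side is a superkey — BCNF holds.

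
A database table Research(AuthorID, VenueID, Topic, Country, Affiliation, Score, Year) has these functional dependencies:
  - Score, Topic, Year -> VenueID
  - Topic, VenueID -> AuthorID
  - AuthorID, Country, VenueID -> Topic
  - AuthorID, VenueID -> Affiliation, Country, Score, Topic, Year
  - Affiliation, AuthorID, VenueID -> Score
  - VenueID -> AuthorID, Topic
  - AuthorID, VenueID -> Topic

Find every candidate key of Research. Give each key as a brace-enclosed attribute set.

{VenueID} is a candidate key since {VenueID}⁺ = {Affiliation, AuthorID, Country, Score, Topic, VenueID, Year} covers every attribute.
{Score, Topic, Year} is a candidate key since {Score, Topic, Year}⁺ = {Affiliation, AuthorID, Country, Score, Topic, VenueID, Year} covers every attribute.
These are minimal and exhaustive — every other superkey contains one of them.

{Score, Topic, Year}, {VenueID}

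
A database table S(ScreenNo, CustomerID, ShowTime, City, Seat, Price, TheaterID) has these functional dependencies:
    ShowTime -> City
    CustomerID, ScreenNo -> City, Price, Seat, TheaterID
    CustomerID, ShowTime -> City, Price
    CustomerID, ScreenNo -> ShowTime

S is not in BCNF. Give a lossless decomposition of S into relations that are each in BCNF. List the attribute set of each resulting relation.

{City, ShowTime}; {CustomerID, Price, ShowTime}; {CustomerID, ScreenNo, Seat, ShowTime, TheaterID}

Candidate key of the original relation: {CustomerID, ScreenNo}.
{City, CustomerID, Price, ScreenNo, Seat, ShowTime, TheaterID}: {ShowTime} determines {City, ShowTime} here but is not a superkey — split on ShowTime -> City, giving {City, ShowTime} and {CustomerID, Price, ScreenNo, Seat, ShowTime, TheaterID}.
{City, ShowTime} has no BCNF violation.
{CustomerID, Price, ScreenNo, Seat, ShowTime, TheaterID}: {CustomerID, ShowTime} determines {CustomerID, Price, ShowTime} here but is not a superkey — split on CustomerID, ShowTime -> Price, giving {CustomerID, Price, ShowTime} and {CustomerID, ScreenNo, Seat, ShowTime, TheaterID}.
{CustomerID, Price, ShowTime} has no BCNF violation.
{CustomerID, ScreenNo, Seat, ShowTime, TheaterID} has no BCNF violation.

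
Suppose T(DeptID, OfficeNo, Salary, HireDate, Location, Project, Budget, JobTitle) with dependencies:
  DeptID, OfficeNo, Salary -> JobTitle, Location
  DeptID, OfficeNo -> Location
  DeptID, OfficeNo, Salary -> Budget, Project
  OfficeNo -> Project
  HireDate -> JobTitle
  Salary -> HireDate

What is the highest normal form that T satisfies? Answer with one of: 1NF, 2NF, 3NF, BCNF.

Candidate key: {DeptID, OfficeNo, Salary}. Prime attributes: {DeptID, OfficeNo, Salary}.
DeptID, OfficeNo -> Location: {DeptID, OfficeNo}⁺ = {DeptID, Location, OfficeNo, Project}, which is not all of the attributes, so the left side is not a superkey — BCNF is violated.
Because {Location} is non-prime and the left side of DeptID, OfficeNo -> Location is not a superkey, the relation is not in 3NF.
The proper key subset {OfficeNo} of {DeptID, OfficeNo, Salary} determines non-prime {Project}, so the relation is not even in 2NF.

1NF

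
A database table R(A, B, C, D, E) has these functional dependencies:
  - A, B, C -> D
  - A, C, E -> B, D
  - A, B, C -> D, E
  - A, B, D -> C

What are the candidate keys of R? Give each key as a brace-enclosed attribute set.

{A} never appears on the right of any FD, so every key must include it.
{A, B, C} is a candidate key since {A, B, C}⁺ = {A, B, C, D, E} covers every attribute.
{A, B, D} is a candidate key since {A, B, D}⁺ = {A, B, C, D, E} covers every attribute.
{A, C, E} is a candidate key since {A, C, E}⁺ = {A, B, C, D, E} covers every attribute.
No proper subset of any of these is a key, and no other minimal superkey exists.

{A, B, C}, {A, B, D}, {A, C, E}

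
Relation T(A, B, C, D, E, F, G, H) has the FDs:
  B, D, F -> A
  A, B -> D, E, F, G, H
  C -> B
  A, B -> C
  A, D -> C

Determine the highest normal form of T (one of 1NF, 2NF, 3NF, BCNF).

Candidate keys: {A, B}, {A, C}, {A, D}, {B, D, F}, {C, D, F}. Prime attributes: {A, B, C, D, F}.
C -> B breaks BCNF: {C}⁺ = {B, C}, so {C} is not a superkey.
Since {B} ⊆ prime attributes and every other non-superkey FD also has a prime right side, the schema is in 3NF.

3NF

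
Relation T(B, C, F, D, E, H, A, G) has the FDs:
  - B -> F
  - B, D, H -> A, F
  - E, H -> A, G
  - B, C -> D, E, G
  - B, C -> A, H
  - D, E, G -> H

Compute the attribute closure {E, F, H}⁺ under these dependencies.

{A, E, F, G, H}

Start with {E, F, H}.
E, H -> A, G applies; add {A, G} → now {A, E, F, G, H}.
No further FD applies.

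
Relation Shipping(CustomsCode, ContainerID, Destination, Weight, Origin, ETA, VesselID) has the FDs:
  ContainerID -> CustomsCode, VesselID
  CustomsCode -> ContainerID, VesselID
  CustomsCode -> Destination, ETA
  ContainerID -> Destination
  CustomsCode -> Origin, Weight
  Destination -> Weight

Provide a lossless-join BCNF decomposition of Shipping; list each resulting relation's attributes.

{ContainerID, CustomsCode, Destination, ETA, Origin, VesselID}; {Destination, Weight}

Candidate keys of the original relation: {ContainerID}, {CustomsCode}.
Within {ContainerID, CustomsCode, Destination, ETA, Origin, VesselID, Weight}: {Destination}⁺ ∩ {ContainerID, CustomsCode, Destination, ETA, Origin, VesselID, Weight} = {Destination, Weight}, not the whole set, so Destination -> Weight violates BCNF; decompose into {Destination, Weight} and {ContainerID, CustomsCode, Destination, ETA, Origin, VesselID}.
{Destination, Weight} has no BCNF violation.
{ContainerID, CustomsCode, Destination, ETA, Origin, VesselID} has no BCNF violation.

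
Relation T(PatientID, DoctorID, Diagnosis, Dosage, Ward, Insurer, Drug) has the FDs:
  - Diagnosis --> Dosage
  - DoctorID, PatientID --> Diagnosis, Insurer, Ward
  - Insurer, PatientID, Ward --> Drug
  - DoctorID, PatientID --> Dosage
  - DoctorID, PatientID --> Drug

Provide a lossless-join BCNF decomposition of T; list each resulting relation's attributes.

{Diagnosis, DoctorID, Insurer, PatientID, Ward}; {Diagnosis, Dosage}; {Drug, Insurer, PatientID, Ward}

Candidate key of the original relation: {DoctorID, PatientID}.
Within {Diagnosis, DoctorID, Dosage, Drug, Insurer, PatientID, Ward}: {Diagnosis}⁺ ∩ {Diagnosis, DoctorID, Dosage, Drug, Insurer, PatientID, Ward} = {Diagnosis, Dosage}, not the whole set, so Diagnosis --> Dosage violates BCNF; decompose into {Diagnosis, Dosage} and {Diagnosis, DoctorID, Drug, Insurer, PatientID, Ward}.
{Diagnosis, Dosage}: every determinant is a superkey — BCNF.
Within {Diagnosis, DoctorID, Drug, Insurer, PatientID, Ward}: {Insurer, PatientID, Ward}⁺ ∩ {Diagnosis, DoctorID, Drug, Insurer, PatientID, Ward} = {Drug, Insurer, PatientID, Ward}, not the whole set, so Insurer, PatientID, Ward --> Drug violates BCNF; decompose into {Drug, Insurer, PatientID, Ward} and {Diagnosis, DoctorID, Insurer, PatientID, Ward}.
{Drug, Insurer, PatientID, Ward}: every determinant is a superkey — BCNF.
{Diagnosis, DoctorID, Insurer, PatientID, Ward}: every determinant is a superkey — BCNF.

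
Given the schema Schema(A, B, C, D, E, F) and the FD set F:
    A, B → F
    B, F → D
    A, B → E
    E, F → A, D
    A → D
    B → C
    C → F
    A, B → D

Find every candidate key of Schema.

{A, B}, {B, E}

Attributes never on any right-hand side: {B} — every candidate key must contain it.
{A, B}⁺ = {A, B, C, D, E, F} — all of the relation — so {A, B} is a candidate key.
{B, E}⁺ = {A, B, C, D, E, F} — all of the relation — so {B, E} is a candidate key.
These are minimal and exhaustive — every other superkey contains one of them.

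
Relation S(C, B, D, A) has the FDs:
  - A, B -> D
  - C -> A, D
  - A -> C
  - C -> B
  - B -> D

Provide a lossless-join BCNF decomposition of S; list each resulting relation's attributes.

{A, B, C}; {B, D}

Candidate keys of the original relation: {A}, {C}.
{A, B, C, D}: {B} determines {B, D} here but is not a superkey — split on B -> D, giving {B, D} and {A, B, C}.
{B, D} is in BCNF.
{A, B, C} is in BCNF.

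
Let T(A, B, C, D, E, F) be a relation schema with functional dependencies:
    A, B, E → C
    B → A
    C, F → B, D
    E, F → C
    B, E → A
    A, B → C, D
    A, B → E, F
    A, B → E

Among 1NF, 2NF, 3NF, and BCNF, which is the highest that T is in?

BCNF

Candidate keys: {B}, {C, F}, {E, F}. Prime attributes: {B, C, E, F}.
Each dependency's left side is a superkey — BCNF holds.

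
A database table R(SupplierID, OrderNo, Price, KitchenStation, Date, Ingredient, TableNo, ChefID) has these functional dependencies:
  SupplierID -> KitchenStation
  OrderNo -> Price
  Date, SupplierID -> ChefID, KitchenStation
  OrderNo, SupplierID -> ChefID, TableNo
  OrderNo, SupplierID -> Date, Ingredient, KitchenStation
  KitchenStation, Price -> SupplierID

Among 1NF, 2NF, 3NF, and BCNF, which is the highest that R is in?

1NF

Candidate keys: {KitchenStation, OrderNo}, {OrderNo, SupplierID}. Prime attributes: {KitchenStation, OrderNo, SupplierID}.
SupplierID -> KitchenStation: {SupplierID}⁺ = {KitchenStation, SupplierID}, which is not all of the attributes, so the left side is not a superkey — BCNF is violated.
Because {Price} is non-prime and the left side of OrderNo -> Price is not a superkey, the relation is not in 3NF.
Since {OrderNo} ⊂ {KitchenStation, OrderNo} and {OrderNo}⁺ ⊇ {Price} with {Price} non-prime, there is a partial dependency; 2NF fails.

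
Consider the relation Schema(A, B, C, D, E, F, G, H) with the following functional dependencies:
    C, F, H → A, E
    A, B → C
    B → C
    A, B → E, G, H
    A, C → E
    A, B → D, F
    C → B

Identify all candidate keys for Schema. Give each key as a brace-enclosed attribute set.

{A, B}, {A, C}, {B, F, H}, {C, F, H}

{A, B}⁺ = {A, B, C, D, E, F, G, H} — all of the relation — so {A, B} is a candidate key.
{A, C}⁺ = {A, B, C, D, E, F, G, H} — all of the relation — so {A, C} is a candidate key.
{B, F, H}⁺ = {A, B, C, D, E, F, G, H} — all of the relation — so {B, F, H} is a candidate key.
{C, F, H}⁺ = {A, B, C, D, E, F, G, H} — all of the relation — so {C, F, H} is a candidate key.
No proper subset of any of these is a key, and no other minimal superkey exists.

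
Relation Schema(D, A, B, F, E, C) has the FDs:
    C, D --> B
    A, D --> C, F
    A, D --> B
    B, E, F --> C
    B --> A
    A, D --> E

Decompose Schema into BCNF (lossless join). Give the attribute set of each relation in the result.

{A, B}; {B, C, E, F}; {B, D, E, F}

Candidate keys of the original relation: {A, D}, {B, D}, {C, D}.
Within {A, B, C, D, E, F}: {B, E, F}⁺ ∩ {A, B, C, D, E, F} = {A, B, C, E, F}, not the whole set, so B, E, F --> A, C violates BCNF; decompose into {A, B, C, E, F} and {B, D, E, F}.
Within {A, B, C, E, F}: {B}⁺ ∩ {A, B, C, E, F} = {A, B}, not the whole set, so B --> A violates BCNF; decompose into {A, B} and {B, C, E, F}.
{A, B} has no BCNF violation.
{B, C, E, F} has no BCNF violation.
{B, D, E, F} has no BCNF violation.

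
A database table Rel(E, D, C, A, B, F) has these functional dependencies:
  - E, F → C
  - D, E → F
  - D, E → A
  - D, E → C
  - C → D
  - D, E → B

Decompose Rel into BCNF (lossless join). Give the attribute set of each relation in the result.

{A, B, C, E, F}; {C, D}

Candidate keys of the original relation: {C, E}, {D, E}, {E, F}.
Within {A, B, C, D, E, F}: {C}⁺ ∩ {A, B, C, D, E, F} = {C, D}, not the whole set, so C → D violates BCNF; decompose into {C, D} and {A, B, C, E, F}.
{C, D} is in BCNF.
{A, B, C, E, F} is in BCNF.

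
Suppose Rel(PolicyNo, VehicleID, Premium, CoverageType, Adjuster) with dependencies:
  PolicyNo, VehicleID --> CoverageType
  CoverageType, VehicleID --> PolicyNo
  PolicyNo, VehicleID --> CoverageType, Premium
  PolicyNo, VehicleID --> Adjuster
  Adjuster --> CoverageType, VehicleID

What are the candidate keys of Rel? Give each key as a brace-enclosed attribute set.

{Adjuster}⁺ = {Adjuster, CoverageType, PolicyNo, Premium, VehicleID} — all of the relation — so {Adjuster} is a candidate key.
{CoverageType, VehicleID}⁺ = {Adjuster, CoverageType, PolicyNo, Premium, VehicleID} — all of the relation — so {CoverageType, VehicleID} is a candidate key.
{PolicyNo, VehicleID}⁺ = {Adjuster, CoverageType, PolicyNo, Premium, VehicleID} — all of the relation — so {PolicyNo, VehicleID} is a candidate key.
These are minimal and exhaustive — every other superkey contains one of them.

{Adjuster}, {CoverageType, VehicleID}, {PolicyNo, VehicleID}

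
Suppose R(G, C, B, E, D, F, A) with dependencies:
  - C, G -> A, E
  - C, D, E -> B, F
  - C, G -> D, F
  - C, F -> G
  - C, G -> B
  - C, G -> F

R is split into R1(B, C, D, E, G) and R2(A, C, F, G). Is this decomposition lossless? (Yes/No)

The shared attributes are {C, G} and {C, G}⁺ = {A, B, C, D, E, F, G}.
This includes all of R1, so the common attributes are a superkey of R1 — the join is lossless.

Yes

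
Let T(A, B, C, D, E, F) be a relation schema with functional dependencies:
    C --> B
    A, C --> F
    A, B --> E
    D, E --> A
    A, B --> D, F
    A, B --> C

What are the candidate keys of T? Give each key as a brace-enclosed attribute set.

{A, B}⁺ = {A, B, C, D, E, F}, which is every attribute, so {A, B} is a candidate key.
{A, C}⁺ = {A, B, C, D, E, F}, which is every attribute, so {A, C} is a candidate key.
{B, D, E}⁺ = {A, B, C, D, E, F}, which is every attribute, so {B, D, E} is a candidate key.
{C, D, E}⁺ = {A, B, C, D, E, F}, which is every attribute, so {C, D, E} is a candidate key.
These are minimal and exhaustive — every other superkey contains one of them.

{A, B}, {A, C}, {B, D, E}, {C, D, E}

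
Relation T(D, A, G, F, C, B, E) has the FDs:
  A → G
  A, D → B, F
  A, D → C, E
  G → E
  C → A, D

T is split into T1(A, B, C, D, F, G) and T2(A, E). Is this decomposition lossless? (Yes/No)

Common attributes: {A}; their closure is {A, E, G}.
T2 is contained in that closure, so T1 ∩ T2 → T2 holds and the join is lossless.

Yes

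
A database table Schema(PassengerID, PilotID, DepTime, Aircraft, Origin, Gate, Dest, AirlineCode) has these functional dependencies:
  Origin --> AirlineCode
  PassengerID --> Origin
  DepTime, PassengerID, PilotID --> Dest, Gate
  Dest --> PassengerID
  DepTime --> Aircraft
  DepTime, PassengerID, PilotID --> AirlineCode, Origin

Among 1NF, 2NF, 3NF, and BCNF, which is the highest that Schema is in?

Candidate keys: {DepTime, Dest, PilotID}, {DepTime, PassengerID, PilotID}. Prime attributes: {DepTime, Dest, PassengerID, PilotID}.
Origin --> AirlineCode breaks BCNF: {Origin}⁺ = {AirlineCode, Origin}, so {Origin} is not a superkey.
Origin --> AirlineCode determines the non-prime attribute {AirlineCode} from a non-superkey — 3NF is violated.
Since {DepTime} ⊂ {DepTime, Dest, PilotID} and {DepTime}⁺ ⊇ {Aircraft} with {Aircraft} non-prime, there is a partial dependency; 2NF fails.

1NF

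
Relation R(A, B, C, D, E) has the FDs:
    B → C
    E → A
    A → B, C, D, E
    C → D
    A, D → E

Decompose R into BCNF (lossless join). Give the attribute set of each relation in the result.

Candidate keys of the original relation: {A}, {E}.
In {A, B, C, D, E}, {B} is not a superkey ({B}⁺ restricted to this set is {B, C, D}), so split on B → C, D into {B, C, D} and {A, B, E}.
In {B, C, D}, {C} is not a superkey ({C}⁺ restricted to this set is {C, D}), so split on C → D into {C, D} and {B, C}.
{C, D}: every determinant is a superkey — BCNF.
{B, C}: every determinant is a superkey — BCNF.
{A, B, E}: every determinant is a superkey — BCNF.

{A, B, E}; {B, C}; {C, D}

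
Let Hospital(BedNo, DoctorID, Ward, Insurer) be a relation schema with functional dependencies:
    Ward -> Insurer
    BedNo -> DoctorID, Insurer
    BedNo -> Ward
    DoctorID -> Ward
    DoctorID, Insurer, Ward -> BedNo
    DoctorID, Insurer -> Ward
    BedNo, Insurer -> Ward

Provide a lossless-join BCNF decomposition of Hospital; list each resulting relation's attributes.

Candidate keys of the original relation: {BedNo}, {DoctorID}.
Within {BedNo, DoctorID, Insurer, Ward}: {Ward}⁺ ∩ {BedNo, DoctorID, Insurer, Ward} = {Insurer, Ward}, not the whole set, so Ward -> Insurer violates BCNF; decompose into {Insurer, Ward} and {BedNo, DoctorID, Ward}.
{Insurer, Ward} is in BCNF.
{BedNo, DoctorID, Ward} is in BCNF.

{BedNo, DoctorID, Ward}; {Insurer, Ward}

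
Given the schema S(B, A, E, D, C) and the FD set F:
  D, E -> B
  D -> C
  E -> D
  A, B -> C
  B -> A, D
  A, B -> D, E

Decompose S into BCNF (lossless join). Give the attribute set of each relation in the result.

Candidate keys of the original relation: {B}, {E}.
{A, B, C, D, E}: {D} determines {C, D} here but is not a superkey — split on D -> C, giving {C, D} and {A, B, D, E}.
{C, D}: every determinant is a superkey — BCNF.
{A, B, D, E}: every determinant is a superkey — BCNF.

{A, B, D, E}; {C, D}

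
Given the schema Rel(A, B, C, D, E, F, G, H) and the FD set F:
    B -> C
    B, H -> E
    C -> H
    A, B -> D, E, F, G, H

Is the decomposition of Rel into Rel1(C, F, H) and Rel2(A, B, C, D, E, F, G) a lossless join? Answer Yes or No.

Yes

The shared attributes are {C, F} and {C, F}⁺ = {C, F, H}.
This includes all of Rel1, so the common attributes are a superkey of Rel1 — the join is lossless.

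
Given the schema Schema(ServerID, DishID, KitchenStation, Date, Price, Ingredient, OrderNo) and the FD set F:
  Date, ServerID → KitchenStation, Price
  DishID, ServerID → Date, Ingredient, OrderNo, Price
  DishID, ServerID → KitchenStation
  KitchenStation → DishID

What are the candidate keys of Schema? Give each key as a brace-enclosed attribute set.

{ServerID} never appears on the right of any FD, so every key must include it.
{Date, ServerID}⁺ = {Date, DishID, Ingredient, KitchenStation, OrderNo, Price, ServerID}, which is every attribute, so {Date, ServerID} is a candidate key.
{DishID, ServerID}⁺ = {Date, DishID, Ingredient, KitchenStation, OrderNo, Price, ServerID}, which is every attribute, so {DishID, ServerID} is a candidate key.
{KitchenStation, ServerID}⁺ = {Date, DishID, Ingredient, KitchenStation, OrderNo, Price, ServerID}, which is every attribute, so {KitchenStation, ServerID} is a candidate key.
No proper subset of any of these is a key, and no other minimal superkey exists.

{Date, ServerID}, {DishID, ServerID}, {KitchenStation, ServerID}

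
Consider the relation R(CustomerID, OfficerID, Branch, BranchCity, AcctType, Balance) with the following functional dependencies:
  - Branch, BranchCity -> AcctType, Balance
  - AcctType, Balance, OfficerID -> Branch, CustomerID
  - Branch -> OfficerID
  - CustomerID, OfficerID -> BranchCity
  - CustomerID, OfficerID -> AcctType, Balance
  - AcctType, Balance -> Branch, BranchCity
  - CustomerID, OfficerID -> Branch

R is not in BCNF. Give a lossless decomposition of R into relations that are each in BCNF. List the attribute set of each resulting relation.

Candidate keys of the original relation: {AcctType, Balance}, {Branch, BranchCity}, {Branch, CustomerID}, {CustomerID, OfficerID}.
{AcctType, Balance, Branch, BranchCity, CustomerID, OfficerID}: {Branch} determines {Branch, OfficerID} here but is not a superkey — split on Branch -> OfficerID, giving {Branch, OfficerID} and {AcctType, Balance, Branch, BranchCity, CustomerID}.
{Branch, OfficerID} is in BCNF.
{AcctType, Balance, Branch, BranchCity, CustomerID} is in BCNF.

{AcctType, Balance, Branch, BranchCity, CustomerID}; {Branch, OfficerID}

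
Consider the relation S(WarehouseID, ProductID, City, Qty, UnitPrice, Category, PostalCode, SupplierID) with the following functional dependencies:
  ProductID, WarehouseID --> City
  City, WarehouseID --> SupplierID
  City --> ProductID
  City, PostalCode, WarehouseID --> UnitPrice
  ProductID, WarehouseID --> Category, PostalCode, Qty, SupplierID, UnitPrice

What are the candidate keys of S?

{City, WarehouseID}, {ProductID, WarehouseID}

No FD produces {WarehouseID}, so it must be in every candidate key.
Closure of {City, WarehouseID} is {Category, City, PostalCode, ProductID, Qty, SupplierID, UnitPrice, WarehouseID}, the whole schema; {City, WarehouseID} is a candidate key.
Closure of {ProductID, WarehouseID} is {Category, City, PostalCode, ProductID, Qty, SupplierID, UnitPrice, WarehouseID}, the whole schema; {ProductID, WarehouseID} is a candidate key.
No proper subset of any of these is a key, and no other minimal superkey exists.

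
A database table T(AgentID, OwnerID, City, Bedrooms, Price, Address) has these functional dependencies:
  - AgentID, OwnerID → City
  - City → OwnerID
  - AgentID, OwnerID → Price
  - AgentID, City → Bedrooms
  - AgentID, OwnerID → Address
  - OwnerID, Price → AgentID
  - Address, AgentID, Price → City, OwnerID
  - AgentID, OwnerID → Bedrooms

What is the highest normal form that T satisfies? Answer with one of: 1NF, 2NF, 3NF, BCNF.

Candidate keys: {Address, AgentID, Price}, {AgentID, City}, {AgentID, OwnerID}, {City, Price}, {OwnerID, Price}. Prime attributes: {Address, AgentID, City, OwnerID, Price}.
For City → OwnerID we have {City}⁺ = {City, OwnerID}; {City} is not a superkey, so BCNF fails.
Its right-hand attributes {OwnerID} are all prime, as are those of every other non-superkey FD — the relation is in 3NF.

3NF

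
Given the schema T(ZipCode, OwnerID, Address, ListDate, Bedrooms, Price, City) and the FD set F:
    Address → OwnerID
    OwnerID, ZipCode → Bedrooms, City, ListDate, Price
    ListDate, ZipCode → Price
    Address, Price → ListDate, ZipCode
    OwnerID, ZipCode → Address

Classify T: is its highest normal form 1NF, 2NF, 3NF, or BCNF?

Candidate keys: {Address, Price}, {Address, ZipCode}, {OwnerID, ZipCode}. Prime attributes: {Address, OwnerID, Price, ZipCode}.
Address → OwnerID breaks BCNF: {Address}⁺ = {Address, OwnerID}, so {Address} is not a superkey.
But every attribute on its right side ({OwnerID}) is prime, and the same holds for every other non-superkey FD, so 3NF still holds.

3NF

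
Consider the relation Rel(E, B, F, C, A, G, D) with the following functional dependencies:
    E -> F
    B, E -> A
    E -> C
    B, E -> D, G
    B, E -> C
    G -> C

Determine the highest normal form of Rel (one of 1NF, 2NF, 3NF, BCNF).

1NF

Candidate key: {B, E}. Prime attributes: {B, E}.
E -> F breaks BCNF: {E}⁺ = {C, E, F}, so {E} is not a superkey.
Because {F} is non-prime and the left side of E -> F is not a superkey, the relation is not in 3NF.
The proper key subset {E} of {B, E} determines non-prime {C, F}, so the relation is not even in 2NF.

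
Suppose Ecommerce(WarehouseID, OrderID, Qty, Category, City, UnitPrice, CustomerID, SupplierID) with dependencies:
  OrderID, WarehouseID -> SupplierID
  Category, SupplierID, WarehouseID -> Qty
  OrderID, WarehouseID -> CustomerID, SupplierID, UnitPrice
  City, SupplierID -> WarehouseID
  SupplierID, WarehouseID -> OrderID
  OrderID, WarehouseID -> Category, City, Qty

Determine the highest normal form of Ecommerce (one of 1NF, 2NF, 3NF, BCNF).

BCNF

Candidate keys: {City, SupplierID}, {OrderID, WarehouseID}, {SupplierID, WarehouseID}. Prime attributes: {City, OrderID, SupplierID, WarehouseID}.
Every FD has a superkey on the left, so the relation is in BCNF.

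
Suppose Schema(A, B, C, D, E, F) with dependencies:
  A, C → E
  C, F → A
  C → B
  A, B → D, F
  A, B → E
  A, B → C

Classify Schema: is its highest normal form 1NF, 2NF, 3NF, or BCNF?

3NF

Candidate keys: {A, B}, {A, C}, {C, F}. Prime attributes: {A, B, C, F}.
C → B: {C}⁺ = {B, C}, which is not all of the attributes, so the left side is not a superkey — BCNF is violated.
Since {B} ⊆ prime attributes and every other non-superkey FD also has a prime right side, the schema is in 3NF.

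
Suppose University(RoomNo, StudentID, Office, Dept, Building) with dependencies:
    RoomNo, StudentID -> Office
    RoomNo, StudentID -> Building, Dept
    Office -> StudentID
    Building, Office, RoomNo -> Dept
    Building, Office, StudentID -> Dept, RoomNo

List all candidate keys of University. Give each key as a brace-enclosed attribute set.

{Building, Office}⁺ = {Building, Dept, Office, RoomNo, StudentID}, which is every attribute, so {Building, Office} is a candidate key.
{Office, RoomNo}⁺ = {Building, Dept, Office, RoomNo, StudentID}, which is every attribute, so {Office, RoomNo} is a candidate key.
{RoomNo, StudentID}⁺ = {Building, Dept, Office, RoomNo, StudentID}, which is every attribute, so {RoomNo, StudentID} is a candidate key.
No proper subset of any of these is a key, and no other minimal superkey exists.

{Building, Office}, {Office, RoomNo}, {RoomNo, StudentID}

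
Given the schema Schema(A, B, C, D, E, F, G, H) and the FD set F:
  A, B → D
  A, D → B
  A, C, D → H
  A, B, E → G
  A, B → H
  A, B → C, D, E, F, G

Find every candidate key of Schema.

{A, B}, {A, D}

No FD produces {A}, so it must be in every candidate key.
{A, B}⁺ = {A, B, C, D, E, F, G, H} — all of the relation — so {A, B} is a candidate key.
{A, D}⁺ = {A, B, C, D, E, F, G, H} — all of the relation — so {A, D} is a candidate key.
These are minimal and exhaustive — every other superkey contains one of them.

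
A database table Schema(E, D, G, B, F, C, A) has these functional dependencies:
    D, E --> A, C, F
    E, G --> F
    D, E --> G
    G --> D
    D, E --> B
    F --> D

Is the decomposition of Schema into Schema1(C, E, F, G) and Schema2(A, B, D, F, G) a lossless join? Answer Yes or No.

No

The shared attributes are {F, G} and {F, G}⁺ = {D, F, G}.
The closure covers neither Schema1 nor Schema2 entirely; the join is not lossless.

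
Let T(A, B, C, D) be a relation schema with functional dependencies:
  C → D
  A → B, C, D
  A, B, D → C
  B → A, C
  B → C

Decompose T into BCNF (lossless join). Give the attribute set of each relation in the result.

Candidate keys of the original relation: {A}, {B}.
Within {A, B, C, D}: {C}⁺ ∩ {A, B, C, D} = {C, D}, not the whole set, so C → D violates BCNF; decompose into {C, D} and {A, B, C}.
{C, D}: every determinant is a superkey — BCNF.
{A, B, C}: every determinant is a superkey — BCNF.

{A, B, C}; {C, D}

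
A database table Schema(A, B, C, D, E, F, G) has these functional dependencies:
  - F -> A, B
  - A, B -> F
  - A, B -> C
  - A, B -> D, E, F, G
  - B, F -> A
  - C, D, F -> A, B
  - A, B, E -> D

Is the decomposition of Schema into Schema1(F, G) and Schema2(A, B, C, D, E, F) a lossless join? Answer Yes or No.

Schema1 ∩ Schema2 = {F}; its closure under F is {A, B, C, D, E, F, G}.
Schema1 is contained in that closure, so Schema1 ∩ Schema2 -> Schema1 holds and the join is lossless.

Yes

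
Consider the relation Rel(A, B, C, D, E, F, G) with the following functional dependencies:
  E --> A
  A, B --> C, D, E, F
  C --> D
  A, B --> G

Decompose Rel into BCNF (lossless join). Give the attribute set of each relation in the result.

{A, E}; {B, C, E, F, G}; {C, D}

Candidate keys of the original relation: {A, B}, {B, E}.
In {A, B, C, D, E, F, G}, {E} is not a superkey ({E}⁺ restricted to this set is {A, E}), so split on E --> A into {A, E} and {B, C, D, E, F, G}.
{A, E}: every determinant is a superkey — BCNF.
In {B, C, D, E, F, G}, {C} is not a superkey ({C}⁺ restricted to this set is {C, D}), so split on C --> D into {C, D} and {B, C, E, F, G}.
{C, D}: every determinant is a superkey — BCNF.
{B, C, E, F, G}: every determinant is a superkey — BCNF.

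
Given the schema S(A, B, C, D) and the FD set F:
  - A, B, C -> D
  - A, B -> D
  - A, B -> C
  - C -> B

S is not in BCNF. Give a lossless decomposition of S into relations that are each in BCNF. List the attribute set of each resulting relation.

{A, C, D}; {B, C}

Candidate keys of the original relation: {A, B}, {A, C}.
{A, B, C, D}: {C} determines {B, C} here but is not a superkey — split on C -> B, giving {B, C} and {A, C, D}.
{B, C} is in BCNF.
{A, C, D} is in BCNF.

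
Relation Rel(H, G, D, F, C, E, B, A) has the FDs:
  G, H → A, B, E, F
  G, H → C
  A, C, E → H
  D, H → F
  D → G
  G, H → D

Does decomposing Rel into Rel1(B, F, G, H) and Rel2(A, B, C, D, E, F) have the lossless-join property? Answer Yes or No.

No

The shared attributes are {B, F} and {B, F}⁺ = {B, F}.
Rel1 ⊄ {B, F} and Rel2 ⊄ {B, F}, so the split is lossy.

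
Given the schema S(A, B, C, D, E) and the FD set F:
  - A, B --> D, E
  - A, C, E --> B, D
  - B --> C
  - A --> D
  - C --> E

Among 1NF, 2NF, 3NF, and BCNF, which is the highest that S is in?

1NF

Candidate keys: {A, B}, {A, C}. Prime attributes: {A, B, C}.
B --> C: {B}⁺ = {B, C, E}, which is not all of the attributes, so the left side is not a superkey — BCNF is violated.
A --> D has non-prime {D} on the right and a non-superkey on the left, so 3NF fails.
Since {A} ⊂ {A, B} and {A}⁺ ⊇ {D} with {D} non-prime, there is a partial dependency; 2NF fails.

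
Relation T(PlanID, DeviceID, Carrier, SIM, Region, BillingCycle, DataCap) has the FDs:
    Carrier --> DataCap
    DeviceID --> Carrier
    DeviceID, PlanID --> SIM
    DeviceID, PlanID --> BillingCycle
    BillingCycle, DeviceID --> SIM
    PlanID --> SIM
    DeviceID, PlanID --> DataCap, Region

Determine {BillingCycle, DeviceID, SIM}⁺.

Start with {BillingCycle, DeviceID, SIM}.
DeviceID --> Carrier applies; add {Carrier} → now {BillingCycle, Carrier, DeviceID, SIM}.
Carrier --> DataCap applies; add {DataCap} → now {BillingCycle, Carrier, DataCap, DeviceID, SIM}.
No further FD applies.

{BillingCycle, Carrier, DataCap, DeviceID, SIM}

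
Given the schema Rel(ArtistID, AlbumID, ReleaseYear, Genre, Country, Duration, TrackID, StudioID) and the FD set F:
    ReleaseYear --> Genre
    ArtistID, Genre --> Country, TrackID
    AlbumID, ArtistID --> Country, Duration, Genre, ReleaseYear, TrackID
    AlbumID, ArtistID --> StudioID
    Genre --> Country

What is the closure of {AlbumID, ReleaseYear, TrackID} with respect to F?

Start with {AlbumID, ReleaseYear, TrackID}.
ReleaseYear --> Genre applies; add {Genre} → now {AlbumID, Genre, ReleaseYear, TrackID}.
Genre --> Country applies; add {Country} → now {AlbumID, Country, Genre, ReleaseYear, TrackID}.
No further FD applies.

{AlbumID, Country, Genre, ReleaseYear, TrackID}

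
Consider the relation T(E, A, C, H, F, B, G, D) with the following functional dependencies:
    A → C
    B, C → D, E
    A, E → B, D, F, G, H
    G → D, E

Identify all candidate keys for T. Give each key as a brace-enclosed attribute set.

{A, B}, {A, E}, {A, G}

{A} never appears on the right of any FD, so every key must include it.
{A, B} is a candidate key since {A, B}⁺ = {A, B, C, D, E, F, G, H} covers every attribute.
{A, E} is a candidate key since {A, E}⁺ = {A, B, C, D, E, F, G, H} covers every attribute.
{A, G} is a candidate key since {A, G}⁺ = {A, B, C, D, E, F, G, H} covers every attribute.
These are minimal and exhaustive — every other superkey contains one of them.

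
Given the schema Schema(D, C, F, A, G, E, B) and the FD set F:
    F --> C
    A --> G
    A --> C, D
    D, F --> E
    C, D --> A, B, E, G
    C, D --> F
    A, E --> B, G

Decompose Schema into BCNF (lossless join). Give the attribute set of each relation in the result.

{A, B, D, E, F, G}; {C, F}

Candidate keys of the original relation: {A}, {C, D}, {D, F}.
In {A, B, C, D, E, F, G}, {F} is not a superkey ({F}⁺ restricted to this set is {C, F}), so split on F --> C into {C, F} and {A, B, D, E, F, G}.
{C, F} is in BCNF.
{A, B, D, E, F, G} is in BCNF.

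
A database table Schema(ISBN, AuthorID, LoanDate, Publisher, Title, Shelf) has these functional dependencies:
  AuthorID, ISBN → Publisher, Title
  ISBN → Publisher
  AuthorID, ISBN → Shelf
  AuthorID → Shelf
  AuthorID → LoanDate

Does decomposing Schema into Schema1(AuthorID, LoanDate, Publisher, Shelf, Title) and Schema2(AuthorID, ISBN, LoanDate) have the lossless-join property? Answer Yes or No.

No

Schema1 ∩ Schema2 = {AuthorID, LoanDate}; its closure under F is {AuthorID, LoanDate, Shelf}.
Neither Schema1 nor Schema2 is contained in that closure, so the decomposition is lossy.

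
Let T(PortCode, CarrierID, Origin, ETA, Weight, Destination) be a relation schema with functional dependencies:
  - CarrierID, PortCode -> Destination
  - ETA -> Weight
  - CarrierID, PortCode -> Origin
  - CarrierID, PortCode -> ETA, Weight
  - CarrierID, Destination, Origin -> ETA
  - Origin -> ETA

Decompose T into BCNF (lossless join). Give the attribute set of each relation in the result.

{CarrierID, Destination, Origin, PortCode}; {ETA, Origin}; {ETA, Weight}

Candidate key of the original relation: {CarrierID, PortCode}.
{CarrierID, Destination, ETA, Origin, PortCode, Weight}: {ETA} determines {ETA, Weight} here but is not a superkey — split on ETA -> Weight, giving {ETA, Weight} and {CarrierID, Destination, ETA, Origin, PortCode}.
{ETA, Weight} is in BCNF.
{CarrierID, Destination, ETA, Origin, PortCode}: {CarrierID, Destination, Origin} determines {CarrierID, Destination, ETA, Origin} here but is not a superkey — split on CarrierID, Destination, Origin -> ETA, giving {CarrierID, Destination, ETA, Origin} and {CarrierID, Destination, Origin, PortCode}.
{CarrierID, Destination, ETA, Origin}: {Origin} determines {ETA, Origin} here but is not a superkey — split on Origin -> ETA, giving {ETA, Origin} and {CarrierID, Destination, Origin}.
{ETA, Origin} is in BCNF.
{CarrierID, Destination, Origin} is in BCNF.
{CarrierID, Destination, Origin, PortCode} is in BCNF.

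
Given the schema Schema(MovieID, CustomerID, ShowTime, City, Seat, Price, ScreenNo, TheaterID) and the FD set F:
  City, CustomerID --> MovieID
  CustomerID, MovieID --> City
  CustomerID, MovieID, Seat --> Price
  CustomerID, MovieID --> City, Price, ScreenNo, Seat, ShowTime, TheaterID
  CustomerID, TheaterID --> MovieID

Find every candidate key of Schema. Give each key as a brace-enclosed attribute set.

{City, CustomerID}, {CustomerID, MovieID}, {CustomerID, TheaterID}

No FD produces {CustomerID}, so it must be in every candidate key.
{City, CustomerID}⁺ = {City, CustomerID, MovieID, Price, ScreenNo, Seat, ShowTime, TheaterID}, which is every attribute, so {City, CustomerID} is a candidate key.
{CustomerID, MovieID}⁺ = {City, CustomerID, MovieID, Price, ScreenNo, Seat, ShowTime, TheaterID}, which is every attribute, so {CustomerID, MovieID} is a candidate key.
{CustomerID, TheaterID}⁺ = {City, CustomerID, MovieID, Price, ScreenNo, Seat, ShowTime, TheaterID}, which is every attribute, so {CustomerID, TheaterID} is a candidate key.
Any other superkey properly contains one of these, so there are no further candidate keys.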